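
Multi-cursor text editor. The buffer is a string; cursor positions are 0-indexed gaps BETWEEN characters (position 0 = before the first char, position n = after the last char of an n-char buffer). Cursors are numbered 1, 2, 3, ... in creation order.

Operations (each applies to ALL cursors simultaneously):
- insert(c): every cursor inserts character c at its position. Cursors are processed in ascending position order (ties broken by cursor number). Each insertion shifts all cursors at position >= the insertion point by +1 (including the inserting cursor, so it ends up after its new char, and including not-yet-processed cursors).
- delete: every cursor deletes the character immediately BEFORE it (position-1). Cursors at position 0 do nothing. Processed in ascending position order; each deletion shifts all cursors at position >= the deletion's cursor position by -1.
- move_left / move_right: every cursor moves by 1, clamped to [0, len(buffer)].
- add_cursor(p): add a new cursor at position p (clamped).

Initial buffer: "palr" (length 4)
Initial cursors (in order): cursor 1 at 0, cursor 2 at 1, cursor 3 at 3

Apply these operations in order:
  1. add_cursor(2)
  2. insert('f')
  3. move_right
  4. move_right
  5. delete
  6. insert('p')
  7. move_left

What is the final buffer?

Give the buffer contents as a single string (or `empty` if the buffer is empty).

Answer: fppaplpp

Derivation:
After op 1 (add_cursor(2)): buffer="palr" (len 4), cursors c1@0 c2@1 c4@2 c3@3, authorship ....
After op 2 (insert('f')): buffer="fpfaflfr" (len 8), cursors c1@1 c2@3 c4@5 c3@7, authorship 1.2.4.3.
After op 3 (move_right): buffer="fpfaflfr" (len 8), cursors c1@2 c2@4 c4@6 c3@8, authorship 1.2.4.3.
After op 4 (move_right): buffer="fpfaflfr" (len 8), cursors c1@3 c2@5 c4@7 c3@8, authorship 1.2.4.3.
After op 5 (delete): buffer="fpal" (len 4), cursors c1@2 c2@3 c3@4 c4@4, authorship 1...
After op 6 (insert('p')): buffer="fppaplpp" (len 8), cursors c1@3 c2@5 c3@8 c4@8, authorship 1.1.2.34
After op 7 (move_left): buffer="fppaplpp" (len 8), cursors c1@2 c2@4 c3@7 c4@7, authorship 1.1.2.34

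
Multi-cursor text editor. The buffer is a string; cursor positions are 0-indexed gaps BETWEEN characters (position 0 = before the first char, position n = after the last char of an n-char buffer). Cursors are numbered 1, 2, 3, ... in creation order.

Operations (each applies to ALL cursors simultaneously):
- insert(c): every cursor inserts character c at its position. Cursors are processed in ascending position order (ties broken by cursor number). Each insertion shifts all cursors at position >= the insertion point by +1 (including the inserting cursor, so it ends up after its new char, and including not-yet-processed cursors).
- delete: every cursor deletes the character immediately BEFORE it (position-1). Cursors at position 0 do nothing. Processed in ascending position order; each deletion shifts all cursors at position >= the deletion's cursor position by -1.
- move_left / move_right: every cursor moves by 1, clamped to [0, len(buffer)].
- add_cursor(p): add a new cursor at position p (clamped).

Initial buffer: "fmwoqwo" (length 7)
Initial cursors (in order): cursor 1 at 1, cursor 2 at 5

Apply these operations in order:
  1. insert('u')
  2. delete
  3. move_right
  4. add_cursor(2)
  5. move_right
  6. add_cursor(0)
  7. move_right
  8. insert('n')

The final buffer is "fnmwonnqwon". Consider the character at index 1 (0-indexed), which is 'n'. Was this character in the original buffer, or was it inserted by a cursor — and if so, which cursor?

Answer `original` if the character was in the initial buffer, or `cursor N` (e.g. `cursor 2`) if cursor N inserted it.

Answer: cursor 4

Derivation:
After op 1 (insert('u')): buffer="fumwoquwo" (len 9), cursors c1@2 c2@7, authorship .1....2..
After op 2 (delete): buffer="fmwoqwo" (len 7), cursors c1@1 c2@5, authorship .......
After op 3 (move_right): buffer="fmwoqwo" (len 7), cursors c1@2 c2@6, authorship .......
After op 4 (add_cursor(2)): buffer="fmwoqwo" (len 7), cursors c1@2 c3@2 c2@6, authorship .......
After op 5 (move_right): buffer="fmwoqwo" (len 7), cursors c1@3 c3@3 c2@7, authorship .......
After op 6 (add_cursor(0)): buffer="fmwoqwo" (len 7), cursors c4@0 c1@3 c3@3 c2@7, authorship .......
After op 7 (move_right): buffer="fmwoqwo" (len 7), cursors c4@1 c1@4 c3@4 c2@7, authorship .......
After op 8 (insert('n')): buffer="fnmwonnqwon" (len 11), cursors c4@2 c1@7 c3@7 c2@11, authorship .4...13...2
Authorship (.=original, N=cursor N): . 4 . . . 1 3 . . . 2
Index 1: author = 4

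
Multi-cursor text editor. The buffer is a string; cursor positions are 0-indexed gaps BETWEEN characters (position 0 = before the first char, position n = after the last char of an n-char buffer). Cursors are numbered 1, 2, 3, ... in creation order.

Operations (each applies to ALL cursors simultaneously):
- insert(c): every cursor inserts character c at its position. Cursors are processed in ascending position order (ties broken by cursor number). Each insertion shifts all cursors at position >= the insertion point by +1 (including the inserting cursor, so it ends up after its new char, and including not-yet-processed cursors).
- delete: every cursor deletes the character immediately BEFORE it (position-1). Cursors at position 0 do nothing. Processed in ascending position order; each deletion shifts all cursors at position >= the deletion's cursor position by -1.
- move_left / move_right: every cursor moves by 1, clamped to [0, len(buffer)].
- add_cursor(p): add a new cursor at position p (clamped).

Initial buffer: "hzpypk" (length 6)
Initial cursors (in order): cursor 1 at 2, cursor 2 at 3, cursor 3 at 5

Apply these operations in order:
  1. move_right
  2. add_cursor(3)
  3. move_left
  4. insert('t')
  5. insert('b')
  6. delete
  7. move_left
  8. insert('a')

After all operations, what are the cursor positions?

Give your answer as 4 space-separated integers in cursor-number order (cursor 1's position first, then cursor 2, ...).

Answer: 5 8 12 5

Derivation:
After op 1 (move_right): buffer="hzpypk" (len 6), cursors c1@3 c2@4 c3@6, authorship ......
After op 2 (add_cursor(3)): buffer="hzpypk" (len 6), cursors c1@3 c4@3 c2@4 c3@6, authorship ......
After op 3 (move_left): buffer="hzpypk" (len 6), cursors c1@2 c4@2 c2@3 c3@5, authorship ......
After op 4 (insert('t')): buffer="hzttptyptk" (len 10), cursors c1@4 c4@4 c2@6 c3@9, authorship ..14.2..3.
After op 5 (insert('b')): buffer="hzttbbptbyptbk" (len 14), cursors c1@6 c4@6 c2@9 c3@13, authorship ..1414.22..33.
After op 6 (delete): buffer="hzttptyptk" (len 10), cursors c1@4 c4@4 c2@6 c3@9, authorship ..14.2..3.
After op 7 (move_left): buffer="hzttptyptk" (len 10), cursors c1@3 c4@3 c2@5 c3@8, authorship ..14.2..3.
After op 8 (insert('a')): buffer="hztaatpatypatk" (len 14), cursors c1@5 c4@5 c2@8 c3@12, authorship ..1144.22..33.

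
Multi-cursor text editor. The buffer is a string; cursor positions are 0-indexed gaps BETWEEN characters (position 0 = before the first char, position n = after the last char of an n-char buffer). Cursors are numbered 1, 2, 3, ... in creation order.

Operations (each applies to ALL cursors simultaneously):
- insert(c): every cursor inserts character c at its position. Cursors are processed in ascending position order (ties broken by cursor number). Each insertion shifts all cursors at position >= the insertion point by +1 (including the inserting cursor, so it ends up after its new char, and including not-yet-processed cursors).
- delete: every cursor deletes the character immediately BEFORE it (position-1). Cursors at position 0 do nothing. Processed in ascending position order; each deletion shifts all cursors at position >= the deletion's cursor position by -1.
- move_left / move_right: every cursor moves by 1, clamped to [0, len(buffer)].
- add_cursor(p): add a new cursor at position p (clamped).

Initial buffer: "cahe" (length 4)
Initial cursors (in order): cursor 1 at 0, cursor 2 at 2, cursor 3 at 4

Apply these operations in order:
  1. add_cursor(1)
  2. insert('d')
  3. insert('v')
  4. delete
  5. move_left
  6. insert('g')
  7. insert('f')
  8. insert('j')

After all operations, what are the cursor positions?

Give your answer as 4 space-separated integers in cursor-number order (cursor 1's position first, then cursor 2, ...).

Answer: 3 13 19 8

Derivation:
After op 1 (add_cursor(1)): buffer="cahe" (len 4), cursors c1@0 c4@1 c2@2 c3@4, authorship ....
After op 2 (insert('d')): buffer="dcdadhed" (len 8), cursors c1@1 c4@3 c2@5 c3@8, authorship 1.4.2..3
After op 3 (insert('v')): buffer="dvcdvadvhedv" (len 12), cursors c1@2 c4@5 c2@8 c3@12, authorship 11.44.22..33
After op 4 (delete): buffer="dcdadhed" (len 8), cursors c1@1 c4@3 c2@5 c3@8, authorship 1.4.2..3
After op 5 (move_left): buffer="dcdadhed" (len 8), cursors c1@0 c4@2 c2@4 c3@7, authorship 1.4.2..3
After op 6 (insert('g')): buffer="gdcgdagdhegd" (len 12), cursors c1@1 c4@4 c2@7 c3@11, authorship 11.44.22..33
After op 7 (insert('f')): buffer="gfdcgfdagfdhegfd" (len 16), cursors c1@2 c4@6 c2@10 c3@15, authorship 111.444.222..333
After op 8 (insert('j')): buffer="gfjdcgfjdagfjdhegfjd" (len 20), cursors c1@3 c4@8 c2@13 c3@19, authorship 1111.4444.2222..3333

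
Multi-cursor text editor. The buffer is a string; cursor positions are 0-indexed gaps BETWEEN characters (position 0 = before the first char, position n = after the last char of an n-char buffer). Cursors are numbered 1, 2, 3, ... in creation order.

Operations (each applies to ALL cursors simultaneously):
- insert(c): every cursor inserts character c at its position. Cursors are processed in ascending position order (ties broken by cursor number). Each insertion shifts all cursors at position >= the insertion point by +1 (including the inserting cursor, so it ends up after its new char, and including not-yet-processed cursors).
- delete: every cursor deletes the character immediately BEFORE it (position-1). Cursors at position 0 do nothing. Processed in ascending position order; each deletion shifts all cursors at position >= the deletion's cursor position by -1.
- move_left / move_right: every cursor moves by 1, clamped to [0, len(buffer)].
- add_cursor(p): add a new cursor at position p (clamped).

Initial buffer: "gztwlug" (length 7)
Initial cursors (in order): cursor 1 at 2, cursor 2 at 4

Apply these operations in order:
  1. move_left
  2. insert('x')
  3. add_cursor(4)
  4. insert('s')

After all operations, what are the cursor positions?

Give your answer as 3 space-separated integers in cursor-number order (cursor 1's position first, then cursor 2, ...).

Answer: 3 8 6

Derivation:
After op 1 (move_left): buffer="gztwlug" (len 7), cursors c1@1 c2@3, authorship .......
After op 2 (insert('x')): buffer="gxztxwlug" (len 9), cursors c1@2 c2@5, authorship .1..2....
After op 3 (add_cursor(4)): buffer="gxztxwlug" (len 9), cursors c1@2 c3@4 c2@5, authorship .1..2....
After op 4 (insert('s')): buffer="gxsztsxswlug" (len 12), cursors c1@3 c3@6 c2@8, authorship .11..322....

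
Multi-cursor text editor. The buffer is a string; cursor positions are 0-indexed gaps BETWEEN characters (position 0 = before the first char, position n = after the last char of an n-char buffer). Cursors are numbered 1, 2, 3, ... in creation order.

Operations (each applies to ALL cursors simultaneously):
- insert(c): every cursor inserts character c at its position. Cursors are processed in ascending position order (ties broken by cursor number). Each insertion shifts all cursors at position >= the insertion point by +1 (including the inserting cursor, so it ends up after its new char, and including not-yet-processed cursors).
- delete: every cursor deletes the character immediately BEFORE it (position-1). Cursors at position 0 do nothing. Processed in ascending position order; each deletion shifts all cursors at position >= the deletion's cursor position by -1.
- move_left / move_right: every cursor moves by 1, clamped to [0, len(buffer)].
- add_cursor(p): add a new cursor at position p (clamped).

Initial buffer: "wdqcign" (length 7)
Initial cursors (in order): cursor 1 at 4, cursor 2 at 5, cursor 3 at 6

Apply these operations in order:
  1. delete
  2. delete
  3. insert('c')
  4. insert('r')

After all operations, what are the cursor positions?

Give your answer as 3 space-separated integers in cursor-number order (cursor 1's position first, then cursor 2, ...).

After op 1 (delete): buffer="wdqn" (len 4), cursors c1@3 c2@3 c3@3, authorship ....
After op 2 (delete): buffer="n" (len 1), cursors c1@0 c2@0 c3@0, authorship .
After op 3 (insert('c')): buffer="cccn" (len 4), cursors c1@3 c2@3 c3@3, authorship 123.
After op 4 (insert('r')): buffer="cccrrrn" (len 7), cursors c1@6 c2@6 c3@6, authorship 123123.

Answer: 6 6 6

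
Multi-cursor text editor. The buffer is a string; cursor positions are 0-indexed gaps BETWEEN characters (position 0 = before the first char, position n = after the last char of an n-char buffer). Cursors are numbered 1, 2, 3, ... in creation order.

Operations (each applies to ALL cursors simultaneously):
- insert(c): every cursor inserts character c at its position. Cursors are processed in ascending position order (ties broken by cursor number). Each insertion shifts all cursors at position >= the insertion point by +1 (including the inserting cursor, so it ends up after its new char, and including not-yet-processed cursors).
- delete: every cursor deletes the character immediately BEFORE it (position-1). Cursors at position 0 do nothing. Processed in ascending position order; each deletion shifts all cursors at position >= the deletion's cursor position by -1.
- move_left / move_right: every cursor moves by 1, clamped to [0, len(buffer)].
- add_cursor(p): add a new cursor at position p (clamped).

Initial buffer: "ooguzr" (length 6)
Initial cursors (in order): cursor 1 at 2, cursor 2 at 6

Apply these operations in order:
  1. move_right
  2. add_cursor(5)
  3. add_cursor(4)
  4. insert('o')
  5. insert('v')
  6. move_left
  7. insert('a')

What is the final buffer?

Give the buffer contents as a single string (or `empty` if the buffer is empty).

Answer: oogoavuoavzoavroav

Derivation:
After op 1 (move_right): buffer="ooguzr" (len 6), cursors c1@3 c2@6, authorship ......
After op 2 (add_cursor(5)): buffer="ooguzr" (len 6), cursors c1@3 c3@5 c2@6, authorship ......
After op 3 (add_cursor(4)): buffer="ooguzr" (len 6), cursors c1@3 c4@4 c3@5 c2@6, authorship ......
After op 4 (insert('o')): buffer="oogouozoro" (len 10), cursors c1@4 c4@6 c3@8 c2@10, authorship ...1.4.3.2
After op 5 (insert('v')): buffer="oogovuovzovrov" (len 14), cursors c1@5 c4@8 c3@11 c2@14, authorship ...11.44.33.22
After op 6 (move_left): buffer="oogovuovzovrov" (len 14), cursors c1@4 c4@7 c3@10 c2@13, authorship ...11.44.33.22
After op 7 (insert('a')): buffer="oogoavuoavzoavroav" (len 18), cursors c1@5 c4@9 c3@13 c2@17, authorship ...111.444.333.222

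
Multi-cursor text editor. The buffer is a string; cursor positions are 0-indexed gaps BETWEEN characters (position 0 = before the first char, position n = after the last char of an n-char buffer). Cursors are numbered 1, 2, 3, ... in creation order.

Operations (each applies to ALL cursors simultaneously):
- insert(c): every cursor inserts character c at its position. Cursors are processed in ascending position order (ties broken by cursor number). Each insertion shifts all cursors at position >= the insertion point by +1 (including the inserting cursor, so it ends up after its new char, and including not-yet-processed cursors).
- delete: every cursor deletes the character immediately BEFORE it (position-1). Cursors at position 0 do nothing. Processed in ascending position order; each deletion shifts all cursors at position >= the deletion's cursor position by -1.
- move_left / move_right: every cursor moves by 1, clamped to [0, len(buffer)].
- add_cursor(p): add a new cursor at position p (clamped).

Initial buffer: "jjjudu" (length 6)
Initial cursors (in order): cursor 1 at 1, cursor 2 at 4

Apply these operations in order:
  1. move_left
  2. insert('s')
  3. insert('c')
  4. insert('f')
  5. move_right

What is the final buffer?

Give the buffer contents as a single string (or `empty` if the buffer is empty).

Answer: scfjjjscfudu

Derivation:
After op 1 (move_left): buffer="jjjudu" (len 6), cursors c1@0 c2@3, authorship ......
After op 2 (insert('s')): buffer="sjjjsudu" (len 8), cursors c1@1 c2@5, authorship 1...2...
After op 3 (insert('c')): buffer="scjjjscudu" (len 10), cursors c1@2 c2@7, authorship 11...22...
After op 4 (insert('f')): buffer="scfjjjscfudu" (len 12), cursors c1@3 c2@9, authorship 111...222...
After op 5 (move_right): buffer="scfjjjscfudu" (len 12), cursors c1@4 c2@10, authorship 111...222...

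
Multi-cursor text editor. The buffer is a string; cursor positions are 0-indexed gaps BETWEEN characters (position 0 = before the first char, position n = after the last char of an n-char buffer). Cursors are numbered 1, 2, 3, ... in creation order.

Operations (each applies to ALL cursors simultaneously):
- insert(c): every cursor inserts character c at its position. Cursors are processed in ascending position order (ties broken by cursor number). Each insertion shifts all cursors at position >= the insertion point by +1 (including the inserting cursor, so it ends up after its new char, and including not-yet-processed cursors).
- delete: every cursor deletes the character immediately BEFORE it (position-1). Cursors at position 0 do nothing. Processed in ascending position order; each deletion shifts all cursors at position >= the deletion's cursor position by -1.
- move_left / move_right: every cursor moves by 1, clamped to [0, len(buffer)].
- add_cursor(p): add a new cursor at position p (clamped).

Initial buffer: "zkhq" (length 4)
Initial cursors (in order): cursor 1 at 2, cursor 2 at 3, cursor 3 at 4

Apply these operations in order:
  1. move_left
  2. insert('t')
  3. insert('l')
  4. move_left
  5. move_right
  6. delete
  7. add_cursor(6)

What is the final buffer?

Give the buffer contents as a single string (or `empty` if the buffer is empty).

After op 1 (move_left): buffer="zkhq" (len 4), cursors c1@1 c2@2 c3@3, authorship ....
After op 2 (insert('t')): buffer="ztkthtq" (len 7), cursors c1@2 c2@4 c3@6, authorship .1.2.3.
After op 3 (insert('l')): buffer="ztlktlhtlq" (len 10), cursors c1@3 c2@6 c3@9, authorship .11.22.33.
After op 4 (move_left): buffer="ztlktlhtlq" (len 10), cursors c1@2 c2@5 c3@8, authorship .11.22.33.
After op 5 (move_right): buffer="ztlktlhtlq" (len 10), cursors c1@3 c2@6 c3@9, authorship .11.22.33.
After op 6 (delete): buffer="ztkthtq" (len 7), cursors c1@2 c2@4 c3@6, authorship .1.2.3.
After op 7 (add_cursor(6)): buffer="ztkthtq" (len 7), cursors c1@2 c2@4 c3@6 c4@6, authorship .1.2.3.

Answer: ztkthtq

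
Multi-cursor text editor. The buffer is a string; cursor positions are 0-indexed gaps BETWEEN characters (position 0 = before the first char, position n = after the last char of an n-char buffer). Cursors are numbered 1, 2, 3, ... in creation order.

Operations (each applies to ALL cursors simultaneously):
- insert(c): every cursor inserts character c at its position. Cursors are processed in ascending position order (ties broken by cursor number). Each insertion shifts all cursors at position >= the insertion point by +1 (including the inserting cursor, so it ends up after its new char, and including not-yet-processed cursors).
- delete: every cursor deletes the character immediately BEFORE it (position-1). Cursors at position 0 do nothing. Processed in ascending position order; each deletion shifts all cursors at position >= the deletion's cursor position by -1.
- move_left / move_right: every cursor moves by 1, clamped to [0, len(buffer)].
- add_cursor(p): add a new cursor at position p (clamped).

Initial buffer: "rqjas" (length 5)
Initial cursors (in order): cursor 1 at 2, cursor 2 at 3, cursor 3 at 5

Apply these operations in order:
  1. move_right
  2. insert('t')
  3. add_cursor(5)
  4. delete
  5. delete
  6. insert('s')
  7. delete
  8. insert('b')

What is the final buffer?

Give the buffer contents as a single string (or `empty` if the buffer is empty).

Answer: bbbb

Derivation:
After op 1 (move_right): buffer="rqjas" (len 5), cursors c1@3 c2@4 c3@5, authorship .....
After op 2 (insert('t')): buffer="rqjtatst" (len 8), cursors c1@4 c2@6 c3@8, authorship ...1.2.3
After op 3 (add_cursor(5)): buffer="rqjtatst" (len 8), cursors c1@4 c4@5 c2@6 c3@8, authorship ...1.2.3
After op 4 (delete): buffer="rqjs" (len 4), cursors c1@3 c2@3 c4@3 c3@4, authorship ....
After op 5 (delete): buffer="" (len 0), cursors c1@0 c2@0 c3@0 c4@0, authorship 
After op 6 (insert('s')): buffer="ssss" (len 4), cursors c1@4 c2@4 c3@4 c4@4, authorship 1234
After op 7 (delete): buffer="" (len 0), cursors c1@0 c2@0 c3@0 c4@0, authorship 
After op 8 (insert('b')): buffer="bbbb" (len 4), cursors c1@4 c2@4 c3@4 c4@4, authorship 1234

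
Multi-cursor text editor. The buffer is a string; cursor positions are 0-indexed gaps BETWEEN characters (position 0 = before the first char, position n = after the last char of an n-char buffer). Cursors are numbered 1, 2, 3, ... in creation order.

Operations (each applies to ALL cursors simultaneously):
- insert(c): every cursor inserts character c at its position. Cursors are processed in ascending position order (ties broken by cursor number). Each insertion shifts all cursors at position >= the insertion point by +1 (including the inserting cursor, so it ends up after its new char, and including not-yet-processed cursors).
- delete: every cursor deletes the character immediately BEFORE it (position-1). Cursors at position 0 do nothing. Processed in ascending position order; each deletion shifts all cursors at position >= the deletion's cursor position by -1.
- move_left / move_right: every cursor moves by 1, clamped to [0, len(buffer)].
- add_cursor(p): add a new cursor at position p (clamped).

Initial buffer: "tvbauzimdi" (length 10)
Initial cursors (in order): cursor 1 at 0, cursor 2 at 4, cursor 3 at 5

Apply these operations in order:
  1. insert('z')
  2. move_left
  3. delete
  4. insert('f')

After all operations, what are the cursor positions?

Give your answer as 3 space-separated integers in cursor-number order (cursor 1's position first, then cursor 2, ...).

After op 1 (insert('z')): buffer="ztvbazuzzimdi" (len 13), cursors c1@1 c2@6 c3@8, authorship 1....2.3.....
After op 2 (move_left): buffer="ztvbazuzzimdi" (len 13), cursors c1@0 c2@5 c3@7, authorship 1....2.3.....
After op 3 (delete): buffer="ztvbzzzimdi" (len 11), cursors c1@0 c2@4 c3@5, authorship 1...23.....
After op 4 (insert('f')): buffer="fztvbfzfzzimdi" (len 14), cursors c1@1 c2@6 c3@8, authorship 11...2233.....

Answer: 1 6 8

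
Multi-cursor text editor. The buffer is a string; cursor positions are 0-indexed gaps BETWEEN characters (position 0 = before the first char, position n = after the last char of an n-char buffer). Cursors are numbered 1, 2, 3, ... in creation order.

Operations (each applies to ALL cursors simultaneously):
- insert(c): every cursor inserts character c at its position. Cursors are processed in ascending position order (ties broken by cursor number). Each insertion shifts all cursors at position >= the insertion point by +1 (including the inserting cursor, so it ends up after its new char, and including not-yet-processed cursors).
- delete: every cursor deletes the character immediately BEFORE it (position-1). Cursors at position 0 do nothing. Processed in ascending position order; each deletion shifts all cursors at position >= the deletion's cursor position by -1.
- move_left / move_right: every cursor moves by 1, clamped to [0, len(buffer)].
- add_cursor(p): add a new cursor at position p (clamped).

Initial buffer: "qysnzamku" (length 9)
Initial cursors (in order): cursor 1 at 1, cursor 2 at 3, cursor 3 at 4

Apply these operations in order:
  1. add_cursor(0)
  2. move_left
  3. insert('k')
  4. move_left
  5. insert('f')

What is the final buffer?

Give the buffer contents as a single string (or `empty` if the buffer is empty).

After op 1 (add_cursor(0)): buffer="qysnzamku" (len 9), cursors c4@0 c1@1 c2@3 c3@4, authorship .........
After op 2 (move_left): buffer="qysnzamku" (len 9), cursors c1@0 c4@0 c2@2 c3@3, authorship .........
After op 3 (insert('k')): buffer="kkqyksknzamku" (len 13), cursors c1@2 c4@2 c2@5 c3@7, authorship 14..2.3......
After op 4 (move_left): buffer="kkqyksknzamku" (len 13), cursors c1@1 c4@1 c2@4 c3@6, authorship 14..2.3......
After op 5 (insert('f')): buffer="kffkqyfksfknzamku" (len 17), cursors c1@3 c4@3 c2@7 c3@10, authorship 1144..22.33......

Answer: kffkqyfksfknzamku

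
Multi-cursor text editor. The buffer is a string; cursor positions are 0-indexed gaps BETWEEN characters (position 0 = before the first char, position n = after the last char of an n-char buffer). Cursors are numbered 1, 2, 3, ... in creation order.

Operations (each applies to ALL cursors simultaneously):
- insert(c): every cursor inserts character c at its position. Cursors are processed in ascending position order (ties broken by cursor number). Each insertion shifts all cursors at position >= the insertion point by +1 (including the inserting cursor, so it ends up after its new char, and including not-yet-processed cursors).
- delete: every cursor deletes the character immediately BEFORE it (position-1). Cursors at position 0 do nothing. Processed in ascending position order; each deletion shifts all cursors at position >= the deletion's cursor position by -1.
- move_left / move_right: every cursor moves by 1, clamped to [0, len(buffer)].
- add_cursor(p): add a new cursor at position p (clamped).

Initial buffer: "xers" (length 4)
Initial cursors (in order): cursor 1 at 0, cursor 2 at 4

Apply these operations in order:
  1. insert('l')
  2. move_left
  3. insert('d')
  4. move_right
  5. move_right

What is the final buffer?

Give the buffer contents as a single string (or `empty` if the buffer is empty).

Answer: dlxersdl

Derivation:
After op 1 (insert('l')): buffer="lxersl" (len 6), cursors c1@1 c2@6, authorship 1....2
After op 2 (move_left): buffer="lxersl" (len 6), cursors c1@0 c2@5, authorship 1....2
After op 3 (insert('d')): buffer="dlxersdl" (len 8), cursors c1@1 c2@7, authorship 11....22
After op 4 (move_right): buffer="dlxersdl" (len 8), cursors c1@2 c2@8, authorship 11....22
After op 5 (move_right): buffer="dlxersdl" (len 8), cursors c1@3 c2@8, authorship 11....22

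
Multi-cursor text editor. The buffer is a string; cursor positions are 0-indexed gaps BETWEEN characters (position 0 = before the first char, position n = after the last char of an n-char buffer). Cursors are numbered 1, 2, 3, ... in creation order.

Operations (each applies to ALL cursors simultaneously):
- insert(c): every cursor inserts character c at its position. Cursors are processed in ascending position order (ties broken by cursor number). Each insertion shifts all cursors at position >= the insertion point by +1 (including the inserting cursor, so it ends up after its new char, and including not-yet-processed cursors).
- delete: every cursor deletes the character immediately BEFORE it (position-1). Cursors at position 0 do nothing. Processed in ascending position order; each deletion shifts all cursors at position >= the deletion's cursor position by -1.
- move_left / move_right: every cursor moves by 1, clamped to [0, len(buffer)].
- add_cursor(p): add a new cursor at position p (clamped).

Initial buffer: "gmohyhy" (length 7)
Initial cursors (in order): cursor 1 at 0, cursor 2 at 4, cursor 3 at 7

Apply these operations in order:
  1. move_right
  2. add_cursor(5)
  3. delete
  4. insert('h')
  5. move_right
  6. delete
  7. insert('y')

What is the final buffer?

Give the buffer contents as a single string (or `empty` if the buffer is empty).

After op 1 (move_right): buffer="gmohyhy" (len 7), cursors c1@1 c2@5 c3@7, authorship .......
After op 2 (add_cursor(5)): buffer="gmohyhy" (len 7), cursors c1@1 c2@5 c4@5 c3@7, authorship .......
After op 3 (delete): buffer="moh" (len 3), cursors c1@0 c2@2 c4@2 c3@3, authorship ...
After op 4 (insert('h')): buffer="hmohhhh" (len 7), cursors c1@1 c2@5 c4@5 c3@7, authorship 1..24.3
After op 5 (move_right): buffer="hmohhhh" (len 7), cursors c1@2 c2@6 c4@6 c3@7, authorship 1..24.3
After op 6 (delete): buffer="hoh" (len 3), cursors c1@1 c2@3 c3@3 c4@3, authorship 1.2
After op 7 (insert('y')): buffer="hyohyyy" (len 7), cursors c1@2 c2@7 c3@7 c4@7, authorship 11.2234

Answer: hyohyyy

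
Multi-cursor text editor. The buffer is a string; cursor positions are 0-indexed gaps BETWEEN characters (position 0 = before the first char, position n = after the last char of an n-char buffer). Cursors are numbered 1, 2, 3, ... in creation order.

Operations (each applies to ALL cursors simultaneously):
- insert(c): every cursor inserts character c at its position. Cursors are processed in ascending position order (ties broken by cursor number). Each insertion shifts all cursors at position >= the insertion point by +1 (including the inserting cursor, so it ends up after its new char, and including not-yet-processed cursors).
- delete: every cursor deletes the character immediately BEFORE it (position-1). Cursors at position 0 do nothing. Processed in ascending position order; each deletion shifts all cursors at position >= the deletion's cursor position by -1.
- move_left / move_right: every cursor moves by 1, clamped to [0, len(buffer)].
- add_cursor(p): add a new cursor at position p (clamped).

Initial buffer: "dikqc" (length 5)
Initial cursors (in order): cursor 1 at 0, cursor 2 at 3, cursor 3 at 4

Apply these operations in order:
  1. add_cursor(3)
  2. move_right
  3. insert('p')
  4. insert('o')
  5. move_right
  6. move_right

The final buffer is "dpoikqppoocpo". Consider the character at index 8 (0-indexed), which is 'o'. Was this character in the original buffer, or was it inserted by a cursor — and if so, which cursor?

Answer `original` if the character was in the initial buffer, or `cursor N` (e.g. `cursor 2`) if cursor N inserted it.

Answer: cursor 2

Derivation:
After op 1 (add_cursor(3)): buffer="dikqc" (len 5), cursors c1@0 c2@3 c4@3 c3@4, authorship .....
After op 2 (move_right): buffer="dikqc" (len 5), cursors c1@1 c2@4 c4@4 c3@5, authorship .....
After op 3 (insert('p')): buffer="dpikqppcp" (len 9), cursors c1@2 c2@7 c4@7 c3@9, authorship .1...24.3
After op 4 (insert('o')): buffer="dpoikqppoocpo" (len 13), cursors c1@3 c2@10 c4@10 c3@13, authorship .11...2424.33
After op 5 (move_right): buffer="dpoikqppoocpo" (len 13), cursors c1@4 c2@11 c4@11 c3@13, authorship .11...2424.33
After op 6 (move_right): buffer="dpoikqppoocpo" (len 13), cursors c1@5 c2@12 c4@12 c3@13, authorship .11...2424.33
Authorship (.=original, N=cursor N): . 1 1 . . . 2 4 2 4 . 3 3
Index 8: author = 2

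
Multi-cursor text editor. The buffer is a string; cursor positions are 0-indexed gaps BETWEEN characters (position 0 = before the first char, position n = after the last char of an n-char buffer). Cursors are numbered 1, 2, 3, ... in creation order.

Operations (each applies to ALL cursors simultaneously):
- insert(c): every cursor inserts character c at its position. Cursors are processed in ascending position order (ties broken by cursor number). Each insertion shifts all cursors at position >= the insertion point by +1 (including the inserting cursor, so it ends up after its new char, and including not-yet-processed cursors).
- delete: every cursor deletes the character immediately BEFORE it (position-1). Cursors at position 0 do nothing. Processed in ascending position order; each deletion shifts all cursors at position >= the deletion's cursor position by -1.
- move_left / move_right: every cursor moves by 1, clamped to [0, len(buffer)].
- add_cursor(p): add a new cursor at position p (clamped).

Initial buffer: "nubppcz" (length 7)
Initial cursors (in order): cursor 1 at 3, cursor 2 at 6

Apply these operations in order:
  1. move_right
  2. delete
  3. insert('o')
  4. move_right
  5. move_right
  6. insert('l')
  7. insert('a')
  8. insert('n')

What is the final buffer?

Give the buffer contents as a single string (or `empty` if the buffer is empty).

Answer: nubopclanolan

Derivation:
After op 1 (move_right): buffer="nubppcz" (len 7), cursors c1@4 c2@7, authorship .......
After op 2 (delete): buffer="nubpc" (len 5), cursors c1@3 c2@5, authorship .....
After op 3 (insert('o')): buffer="nubopco" (len 7), cursors c1@4 c2@7, authorship ...1..2
After op 4 (move_right): buffer="nubopco" (len 7), cursors c1@5 c2@7, authorship ...1..2
After op 5 (move_right): buffer="nubopco" (len 7), cursors c1@6 c2@7, authorship ...1..2
After op 6 (insert('l')): buffer="nubopclol" (len 9), cursors c1@7 c2@9, authorship ...1..122
After op 7 (insert('a')): buffer="nubopclaola" (len 11), cursors c1@8 c2@11, authorship ...1..11222
After op 8 (insert('n')): buffer="nubopclanolan" (len 13), cursors c1@9 c2@13, authorship ...1..1112222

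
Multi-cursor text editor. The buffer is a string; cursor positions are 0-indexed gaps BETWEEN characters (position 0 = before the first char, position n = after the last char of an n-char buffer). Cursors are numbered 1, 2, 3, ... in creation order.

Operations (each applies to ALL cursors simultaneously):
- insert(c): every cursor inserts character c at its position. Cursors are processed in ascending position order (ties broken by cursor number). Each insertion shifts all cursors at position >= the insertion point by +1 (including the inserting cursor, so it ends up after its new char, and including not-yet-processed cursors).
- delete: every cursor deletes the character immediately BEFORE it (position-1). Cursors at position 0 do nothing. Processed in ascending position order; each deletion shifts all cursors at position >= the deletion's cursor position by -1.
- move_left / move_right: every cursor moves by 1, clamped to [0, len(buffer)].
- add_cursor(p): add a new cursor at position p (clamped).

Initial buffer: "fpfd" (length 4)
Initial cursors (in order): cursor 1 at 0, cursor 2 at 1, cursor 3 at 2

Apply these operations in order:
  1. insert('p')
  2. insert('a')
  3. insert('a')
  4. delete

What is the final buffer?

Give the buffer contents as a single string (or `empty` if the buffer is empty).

After op 1 (insert('p')): buffer="pfpppfd" (len 7), cursors c1@1 c2@3 c3@5, authorship 1.2.3..
After op 2 (insert('a')): buffer="pafpappafd" (len 10), cursors c1@2 c2@5 c3@8, authorship 11.22.33..
After op 3 (insert('a')): buffer="paafpaappaafd" (len 13), cursors c1@3 c2@7 c3@11, authorship 111.222.333..
After op 4 (delete): buffer="pafpappafd" (len 10), cursors c1@2 c2@5 c3@8, authorship 11.22.33..

Answer: pafpappafd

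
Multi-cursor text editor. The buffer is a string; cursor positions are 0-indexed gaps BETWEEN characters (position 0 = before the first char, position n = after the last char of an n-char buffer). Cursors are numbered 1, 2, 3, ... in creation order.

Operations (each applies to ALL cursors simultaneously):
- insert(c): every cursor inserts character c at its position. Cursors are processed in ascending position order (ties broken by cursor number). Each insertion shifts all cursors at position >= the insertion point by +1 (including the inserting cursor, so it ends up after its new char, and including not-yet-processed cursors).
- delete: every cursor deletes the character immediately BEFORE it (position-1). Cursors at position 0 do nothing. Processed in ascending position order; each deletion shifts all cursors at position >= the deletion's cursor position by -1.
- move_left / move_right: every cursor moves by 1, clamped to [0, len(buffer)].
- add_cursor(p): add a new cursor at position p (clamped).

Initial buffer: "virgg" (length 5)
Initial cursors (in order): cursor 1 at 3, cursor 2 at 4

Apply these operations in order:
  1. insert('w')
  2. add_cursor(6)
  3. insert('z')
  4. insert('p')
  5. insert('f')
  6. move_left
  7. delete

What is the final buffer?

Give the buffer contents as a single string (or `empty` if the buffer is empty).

After op 1 (insert('w')): buffer="virwgwg" (len 7), cursors c1@4 c2@6, authorship ...1.2.
After op 2 (add_cursor(6)): buffer="virwgwg" (len 7), cursors c1@4 c2@6 c3@6, authorship ...1.2.
After op 3 (insert('z')): buffer="virwzgwzzg" (len 10), cursors c1@5 c2@9 c3@9, authorship ...11.223.
After op 4 (insert('p')): buffer="virwzpgwzzppg" (len 13), cursors c1@6 c2@12 c3@12, authorship ...111.22323.
After op 5 (insert('f')): buffer="virwzpfgwzzppffg" (len 16), cursors c1@7 c2@15 c3@15, authorship ...1111.2232323.
After op 6 (move_left): buffer="virwzpfgwzzppffg" (len 16), cursors c1@6 c2@14 c3@14, authorship ...1111.2232323.
After op 7 (delete): buffer="virwzfgwzzpfg" (len 13), cursors c1@5 c2@11 c3@11, authorship ...111.22323.

Answer: virwzfgwzzpfg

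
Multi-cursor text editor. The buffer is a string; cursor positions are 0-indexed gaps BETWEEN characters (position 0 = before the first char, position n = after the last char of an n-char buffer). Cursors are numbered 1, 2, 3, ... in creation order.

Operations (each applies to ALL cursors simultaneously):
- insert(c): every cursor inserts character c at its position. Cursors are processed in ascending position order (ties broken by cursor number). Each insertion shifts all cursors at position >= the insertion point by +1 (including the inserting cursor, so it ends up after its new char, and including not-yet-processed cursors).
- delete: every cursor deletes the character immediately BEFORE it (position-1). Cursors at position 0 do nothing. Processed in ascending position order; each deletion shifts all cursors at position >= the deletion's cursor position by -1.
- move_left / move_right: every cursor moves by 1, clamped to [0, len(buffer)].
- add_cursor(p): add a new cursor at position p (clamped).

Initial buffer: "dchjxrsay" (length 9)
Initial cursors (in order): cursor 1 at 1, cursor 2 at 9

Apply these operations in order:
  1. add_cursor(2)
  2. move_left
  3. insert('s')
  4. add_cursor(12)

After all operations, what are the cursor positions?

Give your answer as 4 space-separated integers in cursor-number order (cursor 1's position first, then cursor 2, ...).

After op 1 (add_cursor(2)): buffer="dchjxrsay" (len 9), cursors c1@1 c3@2 c2@9, authorship .........
After op 2 (move_left): buffer="dchjxrsay" (len 9), cursors c1@0 c3@1 c2@8, authorship .........
After op 3 (insert('s')): buffer="sdschjxrsasy" (len 12), cursors c1@1 c3@3 c2@11, authorship 1.3.......2.
After op 4 (add_cursor(12)): buffer="sdschjxrsasy" (len 12), cursors c1@1 c3@3 c2@11 c4@12, authorship 1.3.......2.

Answer: 1 11 3 12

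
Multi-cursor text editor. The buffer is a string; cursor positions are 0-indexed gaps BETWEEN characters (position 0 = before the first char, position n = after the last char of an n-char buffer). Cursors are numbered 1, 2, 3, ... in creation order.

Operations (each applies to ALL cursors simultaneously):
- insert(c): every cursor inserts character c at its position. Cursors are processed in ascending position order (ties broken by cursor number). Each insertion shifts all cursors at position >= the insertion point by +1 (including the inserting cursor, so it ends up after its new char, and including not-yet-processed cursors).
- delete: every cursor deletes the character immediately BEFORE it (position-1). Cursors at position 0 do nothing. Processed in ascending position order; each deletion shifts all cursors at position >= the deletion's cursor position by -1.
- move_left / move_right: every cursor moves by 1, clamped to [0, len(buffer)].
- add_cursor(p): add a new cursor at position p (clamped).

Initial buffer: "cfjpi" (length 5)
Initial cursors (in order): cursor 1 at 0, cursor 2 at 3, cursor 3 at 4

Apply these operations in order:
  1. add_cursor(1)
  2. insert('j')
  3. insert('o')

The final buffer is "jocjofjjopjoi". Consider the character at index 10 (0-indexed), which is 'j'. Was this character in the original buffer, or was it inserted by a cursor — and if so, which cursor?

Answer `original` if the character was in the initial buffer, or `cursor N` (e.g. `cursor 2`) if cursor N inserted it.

Answer: cursor 3

Derivation:
After op 1 (add_cursor(1)): buffer="cfjpi" (len 5), cursors c1@0 c4@1 c2@3 c3@4, authorship .....
After op 2 (insert('j')): buffer="jcjfjjpji" (len 9), cursors c1@1 c4@3 c2@6 c3@8, authorship 1.4..2.3.
After op 3 (insert('o')): buffer="jocjofjjopjoi" (len 13), cursors c1@2 c4@5 c2@9 c3@12, authorship 11.44..22.33.
Authorship (.=original, N=cursor N): 1 1 . 4 4 . . 2 2 . 3 3 .
Index 10: author = 3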